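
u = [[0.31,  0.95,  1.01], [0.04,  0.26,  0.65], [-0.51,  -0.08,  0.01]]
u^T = [[0.31, 0.04, -0.51], [0.95, 0.26, -0.08], [1.01, 0.65, 0.01]]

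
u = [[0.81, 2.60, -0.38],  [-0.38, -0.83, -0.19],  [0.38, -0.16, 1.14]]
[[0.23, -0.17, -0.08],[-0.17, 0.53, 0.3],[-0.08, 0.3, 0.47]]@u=[[0.22, 0.75, -0.15],[-0.23, -0.93, 0.31],[-0.0, -0.53, 0.51]]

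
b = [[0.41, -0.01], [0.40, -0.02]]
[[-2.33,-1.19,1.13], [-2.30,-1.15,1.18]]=b@ [[-5.61, -2.94, 2.6], [2.98, -1.07, -6.86]]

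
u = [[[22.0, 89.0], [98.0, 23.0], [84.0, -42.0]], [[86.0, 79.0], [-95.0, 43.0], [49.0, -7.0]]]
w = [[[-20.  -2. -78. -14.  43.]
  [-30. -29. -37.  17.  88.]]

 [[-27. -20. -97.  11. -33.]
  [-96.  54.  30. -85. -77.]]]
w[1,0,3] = 11.0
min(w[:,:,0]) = -96.0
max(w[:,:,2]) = 30.0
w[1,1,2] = 30.0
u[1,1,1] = 43.0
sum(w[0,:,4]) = 131.0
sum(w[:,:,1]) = 3.0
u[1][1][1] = 43.0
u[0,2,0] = 84.0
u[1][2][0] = 49.0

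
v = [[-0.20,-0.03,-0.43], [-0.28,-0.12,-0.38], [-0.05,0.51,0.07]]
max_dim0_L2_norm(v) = 0.58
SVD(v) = [[-0.64, -0.31, 0.7], [-0.69, -0.17, -0.71], [0.34, -0.93, -0.1]] @ diag([0.6947740983814509, 0.49205420612674156, 0.07531009528093917]) @ [[0.44,  0.4,  0.81], [0.32,  -0.91,  0.27], [0.84,  0.14,  -0.52]]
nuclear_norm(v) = 1.26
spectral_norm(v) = 0.69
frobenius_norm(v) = 0.85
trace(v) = -0.25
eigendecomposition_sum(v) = [[0.09-0.00j, (-0.1+0j), (-0.04+0j)], [0.00-0.00j, -0.00+0.00j, -0.00+0.00j], [(-0.07+0j), 0.07-0.00j, (0.03+0j)]] + [[(-0.15-0j), 0.03+0.22j, -0.19-0.00j],  [-0.14-0.07j, (-0.06+0.23j), (-0.19-0.08j)],  [(0.01+0.15j), (0.22-0.06j), 0.02+0.20j]] + [[-0.15+0.00j,  0.03-0.22j,  -0.19+0.00j], [(-0.14+0.07j),  (-0.06-0.23j),  -0.19+0.08j], [(0.01-0.15j),  0.22+0.06j,  0.02-0.20j]]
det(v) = 0.03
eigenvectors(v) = [[(-0.8+0j), -0.52+0.22j, -0.52-0.22j],[-0.02+0.00j, -0.60+0.00j, (-0.6-0j)],[(0.6+0j), 0.28+0.50j, (0.28-0.5j)]]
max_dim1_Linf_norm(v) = 0.51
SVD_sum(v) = [[-0.2, -0.18, -0.36], [-0.21, -0.19, -0.38], [0.1, 0.09, 0.19]] + [[-0.05, 0.14, -0.04], [-0.03, 0.08, -0.02], [-0.15, 0.42, -0.13]] + [[0.04, 0.01, -0.03],[-0.04, -0.01, 0.03],[-0.01, -0.00, 0.00]]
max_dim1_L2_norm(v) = 0.52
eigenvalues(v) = [(0.12+0j), (-0.19+0.42j), (-0.19-0.42j)]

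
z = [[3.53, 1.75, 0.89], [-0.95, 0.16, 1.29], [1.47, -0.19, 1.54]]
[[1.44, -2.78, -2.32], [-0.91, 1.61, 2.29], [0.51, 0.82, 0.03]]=z @ [[0.58, -0.56, -1.01], [-0.22, -0.94, 0.20], [-0.25, 0.95, 1.01]]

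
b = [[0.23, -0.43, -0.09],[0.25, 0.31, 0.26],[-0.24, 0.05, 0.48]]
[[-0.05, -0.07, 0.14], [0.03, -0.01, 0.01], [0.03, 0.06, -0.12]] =b @ [[-0.04,  -0.16,  0.30], [0.08,  0.07,  -0.15], [0.04,  0.04,  -0.09]]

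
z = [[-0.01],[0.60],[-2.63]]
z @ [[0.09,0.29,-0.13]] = [[-0.00, -0.00, 0.00],[0.05, 0.17, -0.08],[-0.24, -0.76, 0.34]]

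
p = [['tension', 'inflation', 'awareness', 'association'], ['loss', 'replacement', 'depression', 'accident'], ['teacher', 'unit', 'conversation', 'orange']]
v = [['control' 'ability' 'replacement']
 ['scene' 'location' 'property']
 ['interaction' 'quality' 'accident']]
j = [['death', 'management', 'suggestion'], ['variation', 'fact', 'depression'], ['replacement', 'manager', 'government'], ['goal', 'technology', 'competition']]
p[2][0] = 'teacher'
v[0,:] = ['control', 'ability', 'replacement']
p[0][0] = 'tension'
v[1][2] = 'property'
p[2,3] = 'orange'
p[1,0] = 'loss'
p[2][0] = 'teacher'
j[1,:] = ['variation', 'fact', 'depression']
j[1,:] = ['variation', 'fact', 'depression']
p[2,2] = 'conversation'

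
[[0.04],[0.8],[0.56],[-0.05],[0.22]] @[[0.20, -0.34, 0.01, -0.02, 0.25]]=[[0.01, -0.01, 0.0, -0.00, 0.01], [0.16, -0.27, 0.01, -0.02, 0.2], [0.11, -0.19, 0.01, -0.01, 0.14], [-0.01, 0.02, -0.0, 0.00, -0.01], [0.04, -0.07, 0.00, -0.0, 0.06]]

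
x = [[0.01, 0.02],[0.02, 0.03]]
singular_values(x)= [0.04, 0.0]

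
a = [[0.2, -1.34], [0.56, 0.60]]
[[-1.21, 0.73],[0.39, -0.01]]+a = [[-1.01, -0.61], [0.95, 0.59]]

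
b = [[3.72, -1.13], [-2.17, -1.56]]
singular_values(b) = [4.31, 1.91]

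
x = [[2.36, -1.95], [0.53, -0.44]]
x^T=[[2.36, 0.53], [-1.95, -0.44]]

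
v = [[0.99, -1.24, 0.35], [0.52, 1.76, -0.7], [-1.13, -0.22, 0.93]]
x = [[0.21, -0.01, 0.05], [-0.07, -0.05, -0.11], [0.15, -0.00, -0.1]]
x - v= [[-0.78, 1.23, -0.3], [-0.59, -1.81, 0.59], [1.28, 0.22, -1.03]]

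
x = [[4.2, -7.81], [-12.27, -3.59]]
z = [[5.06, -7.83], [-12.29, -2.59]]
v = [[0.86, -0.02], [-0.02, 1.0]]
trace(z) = 2.47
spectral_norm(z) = 13.31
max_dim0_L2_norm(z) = 13.29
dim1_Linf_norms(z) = [7.83, 12.29]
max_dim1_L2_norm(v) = 1.0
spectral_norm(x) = 13.02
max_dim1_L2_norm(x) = 12.78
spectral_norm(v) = 1.00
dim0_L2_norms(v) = [0.86, 1.0]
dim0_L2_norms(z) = [13.29, 8.25]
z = x + v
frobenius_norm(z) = 15.64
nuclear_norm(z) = 21.53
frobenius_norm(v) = 1.32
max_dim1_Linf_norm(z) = 12.29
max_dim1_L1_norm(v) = 1.02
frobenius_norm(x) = 15.56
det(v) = 0.86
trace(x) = 0.61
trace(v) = 1.86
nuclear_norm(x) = 21.54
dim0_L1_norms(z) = [17.35, 10.42]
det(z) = -109.34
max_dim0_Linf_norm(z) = 12.29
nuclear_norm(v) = 1.86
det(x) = -110.91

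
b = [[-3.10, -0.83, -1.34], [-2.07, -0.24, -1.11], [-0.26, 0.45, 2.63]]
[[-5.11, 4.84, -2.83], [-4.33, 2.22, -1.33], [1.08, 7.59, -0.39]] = b @ [[1.83, -2.46, 0.65], [-2.26, -1.26, 1.55], [0.98, 2.86, -0.35]]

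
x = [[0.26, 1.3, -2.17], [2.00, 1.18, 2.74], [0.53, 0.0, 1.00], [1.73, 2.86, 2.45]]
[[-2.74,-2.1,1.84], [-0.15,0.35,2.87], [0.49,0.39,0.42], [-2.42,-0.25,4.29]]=x@ [[-0.01, -0.59, 1.03], [-1.27, -0.33, 0.99], [0.50, 0.70, -0.13]]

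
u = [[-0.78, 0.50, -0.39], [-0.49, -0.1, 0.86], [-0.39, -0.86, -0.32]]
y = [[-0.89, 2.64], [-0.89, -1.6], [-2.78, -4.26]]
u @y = [[1.33, -1.20],  [-1.87, -4.80],  [2.0, 1.71]]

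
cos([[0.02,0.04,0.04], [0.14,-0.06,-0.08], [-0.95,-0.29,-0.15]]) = [[1.02,0.01,0.0], [-0.04,0.98,-0.01], [-0.04,-0.01,1.00]]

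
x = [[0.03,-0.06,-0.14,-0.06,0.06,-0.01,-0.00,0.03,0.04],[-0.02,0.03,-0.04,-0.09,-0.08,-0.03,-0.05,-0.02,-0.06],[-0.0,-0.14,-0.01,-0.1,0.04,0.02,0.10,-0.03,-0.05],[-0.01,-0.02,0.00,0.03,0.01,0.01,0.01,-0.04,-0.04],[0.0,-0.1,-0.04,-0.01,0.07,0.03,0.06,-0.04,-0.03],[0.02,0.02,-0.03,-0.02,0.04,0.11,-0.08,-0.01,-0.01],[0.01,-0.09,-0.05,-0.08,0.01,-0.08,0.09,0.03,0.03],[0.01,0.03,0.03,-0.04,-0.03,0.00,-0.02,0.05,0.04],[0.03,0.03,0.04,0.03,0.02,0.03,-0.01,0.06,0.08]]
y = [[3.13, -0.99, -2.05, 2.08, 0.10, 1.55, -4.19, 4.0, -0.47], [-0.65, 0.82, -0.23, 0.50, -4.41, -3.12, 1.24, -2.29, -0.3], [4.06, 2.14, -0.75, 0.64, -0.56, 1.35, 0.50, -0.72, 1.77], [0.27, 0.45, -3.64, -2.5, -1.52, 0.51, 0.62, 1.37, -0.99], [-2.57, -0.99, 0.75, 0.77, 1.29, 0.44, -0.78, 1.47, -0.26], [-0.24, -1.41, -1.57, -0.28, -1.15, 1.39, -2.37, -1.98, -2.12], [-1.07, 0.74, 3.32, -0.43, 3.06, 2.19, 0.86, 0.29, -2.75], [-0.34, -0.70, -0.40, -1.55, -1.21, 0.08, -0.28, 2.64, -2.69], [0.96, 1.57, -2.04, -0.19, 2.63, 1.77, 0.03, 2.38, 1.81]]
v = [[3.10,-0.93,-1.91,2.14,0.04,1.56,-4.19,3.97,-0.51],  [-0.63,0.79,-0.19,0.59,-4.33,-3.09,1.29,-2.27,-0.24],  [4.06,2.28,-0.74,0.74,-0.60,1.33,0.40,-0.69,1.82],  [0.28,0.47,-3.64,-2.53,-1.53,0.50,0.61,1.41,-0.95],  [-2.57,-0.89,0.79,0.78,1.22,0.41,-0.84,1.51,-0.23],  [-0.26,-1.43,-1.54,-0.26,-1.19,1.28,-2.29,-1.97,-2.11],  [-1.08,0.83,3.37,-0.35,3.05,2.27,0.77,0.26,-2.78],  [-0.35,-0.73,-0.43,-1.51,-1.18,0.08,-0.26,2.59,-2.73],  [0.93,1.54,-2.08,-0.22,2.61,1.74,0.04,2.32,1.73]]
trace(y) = 8.69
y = v + x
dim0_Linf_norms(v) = [4.06, 2.28, 3.64, 2.53, 4.33, 3.09, 4.19, 3.97, 2.78]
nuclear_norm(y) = 40.04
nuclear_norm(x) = 0.99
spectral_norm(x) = 0.32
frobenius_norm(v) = 16.16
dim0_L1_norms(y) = [13.29, 9.81, 14.75, 8.94, 15.93, 12.4, 10.87, 17.14, 13.16]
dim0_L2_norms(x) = [0.05, 0.21, 0.17, 0.18, 0.14, 0.15, 0.18, 0.11, 0.14]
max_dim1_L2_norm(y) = 7.45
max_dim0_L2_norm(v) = 6.47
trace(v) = 8.21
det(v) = 4037.51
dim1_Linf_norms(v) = [4.19, 4.33, 4.06, 3.64, 2.57, 2.29, 3.37, 2.73, 2.61]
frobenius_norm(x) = 0.46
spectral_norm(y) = 9.29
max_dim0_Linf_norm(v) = 4.33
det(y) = 9190.53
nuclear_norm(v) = 39.90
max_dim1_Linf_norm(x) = 0.14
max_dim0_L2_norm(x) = 0.21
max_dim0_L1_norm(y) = 17.14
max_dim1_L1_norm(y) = 18.56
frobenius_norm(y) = 16.21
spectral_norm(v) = 9.20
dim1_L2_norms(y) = [7.45, 6.12, 5.3, 5.06, 3.67, 4.68, 5.95, 4.35, 5.16]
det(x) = 0.00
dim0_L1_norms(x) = [0.13, 0.52, 0.38, 0.46, 0.36, 0.32, 0.42, 0.31, 0.38]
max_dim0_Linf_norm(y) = 4.41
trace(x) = 0.48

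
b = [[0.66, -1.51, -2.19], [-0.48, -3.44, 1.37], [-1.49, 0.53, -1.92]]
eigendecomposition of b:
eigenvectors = [[-0.91,0.56,-0.33], [0.18,0.7,-0.94], [0.38,0.44,0.0]]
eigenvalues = [1.88, -2.97, -3.61]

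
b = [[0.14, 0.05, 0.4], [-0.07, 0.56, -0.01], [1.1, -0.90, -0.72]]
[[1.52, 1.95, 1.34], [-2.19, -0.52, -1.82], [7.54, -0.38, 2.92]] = b@[[5.71, 1.95, 2.2], [-3.15, -0.61, -2.92], [2.19, 4.27, 2.95]]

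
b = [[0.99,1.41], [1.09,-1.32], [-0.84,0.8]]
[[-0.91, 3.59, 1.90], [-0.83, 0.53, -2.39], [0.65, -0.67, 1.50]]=b @ [[-0.83, 1.93, -0.30], [-0.06, 1.19, 1.56]]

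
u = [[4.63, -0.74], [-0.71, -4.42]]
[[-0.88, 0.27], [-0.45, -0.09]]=u @[[-0.17, 0.06], [0.13, 0.01]]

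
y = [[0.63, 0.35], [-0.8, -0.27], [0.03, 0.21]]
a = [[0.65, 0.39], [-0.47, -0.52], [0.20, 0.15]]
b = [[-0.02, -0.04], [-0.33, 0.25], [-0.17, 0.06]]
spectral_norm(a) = 1.05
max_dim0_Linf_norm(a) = 0.65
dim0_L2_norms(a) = [0.83, 0.67]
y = b + a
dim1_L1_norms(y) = [0.98, 1.07, 0.24]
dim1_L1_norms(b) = [0.06, 0.58, 0.23]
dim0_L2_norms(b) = [0.37, 0.26]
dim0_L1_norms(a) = [1.32, 1.06]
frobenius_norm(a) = 1.06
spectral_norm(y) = 1.11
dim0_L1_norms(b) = [0.52, 0.35]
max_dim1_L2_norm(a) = 0.76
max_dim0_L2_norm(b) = 0.37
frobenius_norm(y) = 1.13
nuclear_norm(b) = 0.52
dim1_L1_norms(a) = [1.04, 0.99, 0.35]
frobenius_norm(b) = 0.45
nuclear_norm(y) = 1.32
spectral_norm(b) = 0.45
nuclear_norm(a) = 1.20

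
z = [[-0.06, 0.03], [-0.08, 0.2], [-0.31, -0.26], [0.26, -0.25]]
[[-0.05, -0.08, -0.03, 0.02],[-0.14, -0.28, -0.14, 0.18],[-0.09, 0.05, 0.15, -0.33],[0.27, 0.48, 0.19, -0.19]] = z @[[0.64, 0.78, 0.08, 0.23], [-0.43, -1.11, -0.69, 1.0]]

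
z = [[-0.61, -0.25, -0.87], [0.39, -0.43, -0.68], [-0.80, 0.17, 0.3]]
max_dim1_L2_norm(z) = 1.09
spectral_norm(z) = 1.25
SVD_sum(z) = [[0.08, -0.34, -0.76], [0.08, -0.34, -0.75], [-0.04, 0.17, 0.38]] + [[-0.7, 0.05, -0.10],[0.32, -0.02, 0.05],[-0.75, 0.06, -0.11]] + [[0.0,0.04,-0.02], [-0.01,-0.07,0.03], [-0.01,-0.06,0.03]]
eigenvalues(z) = [-1.1, 0.59, -0.22]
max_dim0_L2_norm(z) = 1.14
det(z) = 0.14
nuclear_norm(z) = 2.44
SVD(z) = [[-0.67, 0.65, -0.37],[-0.67, -0.30, 0.68],[0.34, 0.7, 0.63]] @ diag([1.2485817233036385, 1.086149751600868, 0.10546277698547965]) @ [[-0.1, 0.41, 0.91],[-0.99, 0.08, -0.14],[-0.13, -0.91, 0.40]]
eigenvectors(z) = [[0.87,-0.38,0.02], [-0.00,-0.61,0.96], [0.5,0.7,-0.28]]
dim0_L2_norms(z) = [1.08, 0.53, 1.14]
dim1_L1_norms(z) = [1.73, 1.5, 1.27]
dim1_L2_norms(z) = [1.09, 0.89, 0.87]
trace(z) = -0.74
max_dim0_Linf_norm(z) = 0.87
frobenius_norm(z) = 1.66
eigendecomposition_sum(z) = [[-0.79,-0.15,-0.56], [0.0,0.00,0.0], [-0.45,-0.09,-0.32]] + [[0.17, -0.09, -0.31], [0.28, -0.15, -0.49], [-0.32, 0.17, 0.56]] + [[0.0, -0.01, -0.0], [0.11, -0.28, -0.19], [-0.03, 0.08, 0.06]]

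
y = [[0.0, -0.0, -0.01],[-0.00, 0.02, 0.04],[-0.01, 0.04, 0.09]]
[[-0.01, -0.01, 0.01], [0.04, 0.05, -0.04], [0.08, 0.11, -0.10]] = y@[[0.4, -0.05, 1.01], [0.34, 0.28, -0.44], [0.76, 1.09, -0.8]]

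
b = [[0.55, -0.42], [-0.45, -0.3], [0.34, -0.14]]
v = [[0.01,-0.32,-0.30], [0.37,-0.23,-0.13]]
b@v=[[-0.15, -0.08, -0.11],[-0.12, 0.21, 0.17],[-0.05, -0.08, -0.08]]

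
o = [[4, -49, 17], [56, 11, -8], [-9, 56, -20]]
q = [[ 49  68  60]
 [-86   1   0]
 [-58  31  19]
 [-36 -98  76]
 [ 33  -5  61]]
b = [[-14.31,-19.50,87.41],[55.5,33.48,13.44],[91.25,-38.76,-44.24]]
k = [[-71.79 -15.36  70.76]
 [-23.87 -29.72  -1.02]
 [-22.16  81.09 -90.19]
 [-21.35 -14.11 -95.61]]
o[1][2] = -8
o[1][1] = 11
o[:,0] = [4, 56, -9]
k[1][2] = -1.02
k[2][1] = 81.09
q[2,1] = 31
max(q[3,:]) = 76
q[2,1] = 31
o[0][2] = 17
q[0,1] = 68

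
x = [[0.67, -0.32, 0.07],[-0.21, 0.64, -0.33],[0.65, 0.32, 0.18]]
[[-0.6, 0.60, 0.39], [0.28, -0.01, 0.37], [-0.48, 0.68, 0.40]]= x @[[-0.82, 1.01, 0.82], [0.17, 0.20, 0.25], [0.01, -0.23, -1.17]]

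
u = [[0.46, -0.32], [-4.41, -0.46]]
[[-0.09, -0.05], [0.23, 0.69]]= u @ [[-0.07, -0.15], [0.17, -0.07]]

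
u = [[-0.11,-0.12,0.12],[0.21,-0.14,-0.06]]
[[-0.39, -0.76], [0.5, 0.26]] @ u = [[-0.12, 0.15, -0.00], [-0.0, -0.10, 0.04]]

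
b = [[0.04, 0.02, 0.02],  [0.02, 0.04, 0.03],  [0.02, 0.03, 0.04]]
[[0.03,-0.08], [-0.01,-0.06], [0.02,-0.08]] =b @ [[0.99, -1.33], [-1.35, 0.22], [0.91, -1.45]]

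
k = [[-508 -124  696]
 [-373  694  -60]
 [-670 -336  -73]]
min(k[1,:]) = -373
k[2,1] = -336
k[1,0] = -373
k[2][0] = -670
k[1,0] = -373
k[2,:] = [-670, -336, -73]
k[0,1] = -124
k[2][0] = -670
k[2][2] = -73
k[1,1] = 694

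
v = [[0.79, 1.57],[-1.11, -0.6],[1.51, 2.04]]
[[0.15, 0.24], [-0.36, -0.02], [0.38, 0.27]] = v @ [[0.37, -0.09], [-0.09, 0.20]]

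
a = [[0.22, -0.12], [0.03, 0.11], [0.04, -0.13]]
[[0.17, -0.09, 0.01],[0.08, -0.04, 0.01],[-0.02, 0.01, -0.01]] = a @ [[1.03, -0.55, 0.1], [0.48, -0.22, 0.08]]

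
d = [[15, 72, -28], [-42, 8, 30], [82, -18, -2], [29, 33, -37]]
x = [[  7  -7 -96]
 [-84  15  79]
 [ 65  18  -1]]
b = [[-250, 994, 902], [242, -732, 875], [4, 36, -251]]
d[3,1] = 33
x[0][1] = -7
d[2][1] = -18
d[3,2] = -37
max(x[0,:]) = 7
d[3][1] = 33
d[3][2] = -37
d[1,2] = 30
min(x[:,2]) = -96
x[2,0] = 65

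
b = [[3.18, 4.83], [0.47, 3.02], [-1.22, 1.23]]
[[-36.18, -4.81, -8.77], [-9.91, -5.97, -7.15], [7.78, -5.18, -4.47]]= b@ [[-8.37, 1.95, 1.1], [-1.98, -2.28, -2.54]]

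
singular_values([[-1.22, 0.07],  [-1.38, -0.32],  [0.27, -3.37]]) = [3.39, 1.85]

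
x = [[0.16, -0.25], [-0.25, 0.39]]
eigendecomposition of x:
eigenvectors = [[-0.84, 0.54], [-0.54, -0.84]]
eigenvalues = [-0.0, 0.55]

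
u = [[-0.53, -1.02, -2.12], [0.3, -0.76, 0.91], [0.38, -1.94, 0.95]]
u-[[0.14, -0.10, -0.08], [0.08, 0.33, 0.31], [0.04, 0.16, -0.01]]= [[-0.67, -0.92, -2.04],[0.22, -1.09, 0.6],[0.34, -2.10, 0.96]]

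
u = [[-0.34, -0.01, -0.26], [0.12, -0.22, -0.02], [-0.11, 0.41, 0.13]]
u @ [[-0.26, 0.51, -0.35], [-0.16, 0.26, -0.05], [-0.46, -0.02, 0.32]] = [[0.21, -0.17, 0.04], [0.01, 0.0, -0.04], [-0.10, 0.05, 0.06]]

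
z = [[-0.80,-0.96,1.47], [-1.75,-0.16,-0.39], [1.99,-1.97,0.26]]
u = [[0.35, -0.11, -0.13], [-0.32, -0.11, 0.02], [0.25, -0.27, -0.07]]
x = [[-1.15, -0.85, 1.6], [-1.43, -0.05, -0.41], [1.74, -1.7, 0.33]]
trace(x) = -0.87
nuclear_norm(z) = 6.17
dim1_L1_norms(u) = [0.59, 0.45, 0.59]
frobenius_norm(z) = 3.86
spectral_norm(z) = 3.10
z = u + x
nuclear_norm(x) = 5.75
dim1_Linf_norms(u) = [0.35, 0.32, 0.27]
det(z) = 6.49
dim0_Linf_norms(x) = [1.74, 1.7, 1.6]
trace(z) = -0.70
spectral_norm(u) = 0.57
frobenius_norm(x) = 3.58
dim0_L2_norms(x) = [2.53, 1.9, 1.68]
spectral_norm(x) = 2.72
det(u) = -0.01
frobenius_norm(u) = 0.64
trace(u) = 0.17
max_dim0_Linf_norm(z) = 1.99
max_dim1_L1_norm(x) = 3.77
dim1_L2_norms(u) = [0.39, 0.34, 0.37]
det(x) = 5.05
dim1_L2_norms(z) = [1.93, 1.8, 2.81]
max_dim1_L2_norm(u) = 0.39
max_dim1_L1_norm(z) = 4.22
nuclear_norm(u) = 0.90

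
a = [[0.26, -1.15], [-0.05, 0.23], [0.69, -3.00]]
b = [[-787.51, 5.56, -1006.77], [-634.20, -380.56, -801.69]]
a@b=[[524.58, 439.09, 660.18],[-106.49, -87.81, -134.05],[1359.22, 1145.52, 1710.40]]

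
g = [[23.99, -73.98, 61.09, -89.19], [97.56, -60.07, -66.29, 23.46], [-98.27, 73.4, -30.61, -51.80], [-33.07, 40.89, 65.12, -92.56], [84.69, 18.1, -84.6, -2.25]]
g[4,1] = 18.1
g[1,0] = 97.56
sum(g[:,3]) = -212.33999999999997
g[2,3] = -51.8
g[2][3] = -51.8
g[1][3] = 23.46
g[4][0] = 84.69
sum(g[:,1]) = -1.6600000000000037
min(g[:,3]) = -92.56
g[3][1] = 40.89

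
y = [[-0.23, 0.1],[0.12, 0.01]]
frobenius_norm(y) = 0.28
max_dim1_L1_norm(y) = 0.33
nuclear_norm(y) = 0.33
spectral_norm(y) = 0.27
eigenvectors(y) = [[-0.92, -0.33], [0.39, -0.94]]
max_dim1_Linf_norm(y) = 0.23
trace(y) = -0.22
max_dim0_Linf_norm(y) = 0.23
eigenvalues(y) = [-0.27, 0.05]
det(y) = -0.01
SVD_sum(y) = [[-0.24,0.08], [0.10,-0.04]] + [[0.01, 0.02], [0.02, 0.05]]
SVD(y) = [[-0.91, 0.40], [0.4, 0.91]] @ diag([0.27324181613286974, 0.052334595789124444]) @ [[0.95, -0.32], [0.32, 0.95]]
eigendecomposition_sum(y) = [[-0.24, 0.08], [0.1, -0.04]] + [[0.01,0.02], [0.02,0.05]]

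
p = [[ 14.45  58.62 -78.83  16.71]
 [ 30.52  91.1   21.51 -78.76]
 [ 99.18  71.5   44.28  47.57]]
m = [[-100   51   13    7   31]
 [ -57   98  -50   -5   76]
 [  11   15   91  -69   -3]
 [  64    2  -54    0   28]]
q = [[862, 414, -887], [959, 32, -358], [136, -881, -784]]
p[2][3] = 47.57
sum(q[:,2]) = -2029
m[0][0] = -100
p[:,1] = [58.62, 91.1, 71.5]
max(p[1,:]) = 91.1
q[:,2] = [-887, -358, -784]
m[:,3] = [7, -5, -69, 0]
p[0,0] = 14.45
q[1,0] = 959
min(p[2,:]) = 44.28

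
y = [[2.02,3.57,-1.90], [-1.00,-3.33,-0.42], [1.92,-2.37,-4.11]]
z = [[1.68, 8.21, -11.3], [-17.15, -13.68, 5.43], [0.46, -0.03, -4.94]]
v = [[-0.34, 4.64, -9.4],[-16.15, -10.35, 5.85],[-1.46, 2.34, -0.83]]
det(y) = -8.57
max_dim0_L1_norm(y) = 9.27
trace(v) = -11.52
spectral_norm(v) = 20.78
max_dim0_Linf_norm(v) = 16.15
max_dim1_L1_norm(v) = 32.35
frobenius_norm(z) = 27.08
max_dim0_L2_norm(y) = 5.43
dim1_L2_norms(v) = [10.49, 20.05, 2.88]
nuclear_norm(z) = 37.82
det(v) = 397.19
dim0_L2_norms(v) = [16.22, 11.58, 11.1]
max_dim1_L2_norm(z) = 22.6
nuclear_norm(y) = 11.13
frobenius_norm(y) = 7.67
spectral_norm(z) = 24.81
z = v + y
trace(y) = -5.42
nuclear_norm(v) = 32.04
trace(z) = -16.94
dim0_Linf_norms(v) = [16.15, 10.35, 9.4]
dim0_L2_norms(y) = [2.96, 5.43, 4.55]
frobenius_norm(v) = 22.81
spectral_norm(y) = 5.60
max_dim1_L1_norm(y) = 8.4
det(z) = -638.17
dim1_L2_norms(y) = [4.52, 3.5, 5.12]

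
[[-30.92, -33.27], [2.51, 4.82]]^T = [[-30.92, 2.51], [-33.27, 4.82]]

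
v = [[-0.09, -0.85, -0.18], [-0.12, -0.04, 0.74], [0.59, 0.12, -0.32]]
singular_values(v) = [0.91, 0.89, 0.41]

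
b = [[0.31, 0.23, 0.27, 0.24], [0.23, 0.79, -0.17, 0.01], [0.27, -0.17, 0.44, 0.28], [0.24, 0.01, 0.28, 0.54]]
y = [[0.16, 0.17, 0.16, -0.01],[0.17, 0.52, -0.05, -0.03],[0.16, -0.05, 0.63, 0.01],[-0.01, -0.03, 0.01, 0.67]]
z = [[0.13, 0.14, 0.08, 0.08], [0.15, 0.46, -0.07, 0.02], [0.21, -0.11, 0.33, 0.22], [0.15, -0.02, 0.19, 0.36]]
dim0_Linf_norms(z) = [0.21, 0.46, 0.33, 0.36]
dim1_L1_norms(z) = [0.43, 0.7, 0.87, 0.72]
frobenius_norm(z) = 0.83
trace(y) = 1.98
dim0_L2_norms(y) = [0.28, 0.55, 0.65, 0.67]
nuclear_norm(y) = 1.98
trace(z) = 1.28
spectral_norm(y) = 0.69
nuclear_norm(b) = 2.09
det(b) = -0.00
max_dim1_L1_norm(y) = 0.85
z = y @ b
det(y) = 0.01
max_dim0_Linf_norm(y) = 0.67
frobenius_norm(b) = 1.34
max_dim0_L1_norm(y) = 0.85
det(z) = 0.00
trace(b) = 2.08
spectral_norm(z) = 0.63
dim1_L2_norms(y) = [0.28, 0.55, 0.65, 0.67]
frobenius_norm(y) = 1.12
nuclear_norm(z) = 1.30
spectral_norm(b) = 0.97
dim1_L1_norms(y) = [0.5, 0.77, 0.85, 0.72]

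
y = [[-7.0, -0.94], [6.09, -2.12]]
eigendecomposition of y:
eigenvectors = [[-0.43,0.31],[0.9,-0.95]]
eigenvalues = [-5.04, -4.08]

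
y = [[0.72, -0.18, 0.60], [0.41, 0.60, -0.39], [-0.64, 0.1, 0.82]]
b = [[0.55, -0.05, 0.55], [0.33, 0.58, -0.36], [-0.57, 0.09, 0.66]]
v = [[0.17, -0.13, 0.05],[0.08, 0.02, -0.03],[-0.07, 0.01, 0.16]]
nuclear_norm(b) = 2.34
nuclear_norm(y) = 2.73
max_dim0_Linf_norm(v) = 0.17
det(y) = 0.65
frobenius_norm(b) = 1.40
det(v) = 0.00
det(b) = 0.43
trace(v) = 0.35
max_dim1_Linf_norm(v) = 0.17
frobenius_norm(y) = 1.64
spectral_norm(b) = 1.03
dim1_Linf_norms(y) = [0.72, 0.6, 0.82]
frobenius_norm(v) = 0.29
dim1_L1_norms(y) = [1.5, 1.4, 1.56]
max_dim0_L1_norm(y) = 1.81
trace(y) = 2.14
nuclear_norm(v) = 0.46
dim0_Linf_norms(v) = [0.17, 0.13, 0.16]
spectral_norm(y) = 1.20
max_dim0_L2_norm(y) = 1.09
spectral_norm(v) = 0.23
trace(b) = 1.79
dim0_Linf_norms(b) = [0.57, 0.58, 0.66]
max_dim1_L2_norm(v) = 0.22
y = v + b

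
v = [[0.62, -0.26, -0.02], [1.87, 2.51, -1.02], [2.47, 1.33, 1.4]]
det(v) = 4.430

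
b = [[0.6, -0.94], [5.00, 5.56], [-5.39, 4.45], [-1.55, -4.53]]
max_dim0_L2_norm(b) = 8.49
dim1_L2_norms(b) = [1.12, 7.48, 6.99, 4.79]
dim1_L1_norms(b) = [1.54, 10.56, 9.84, 6.08]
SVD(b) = [[0.06, 0.13],[-0.82, 0.27],[-0.18, -0.95],[0.54, 0.09]] @ diag([8.79073745354265, 7.1873593915208165]) @ [[-0.45, -0.89], [0.89, -0.45]]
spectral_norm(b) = 8.79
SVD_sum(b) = [[-0.26,-0.51],[3.24,6.45],[0.7,1.39],[-2.13,-4.24]] + [[0.86, -0.43], [1.76, -0.89], [-6.09, 3.06], [0.58, -0.29]]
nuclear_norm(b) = 15.98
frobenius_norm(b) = 11.35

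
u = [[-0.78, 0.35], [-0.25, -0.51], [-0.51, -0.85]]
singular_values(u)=[1.15, 0.85]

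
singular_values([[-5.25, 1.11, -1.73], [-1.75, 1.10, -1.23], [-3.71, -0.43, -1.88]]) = [7.27, 1.33, 0.69]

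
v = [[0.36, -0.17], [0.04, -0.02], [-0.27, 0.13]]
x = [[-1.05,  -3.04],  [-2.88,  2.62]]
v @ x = [[0.11, -1.54], [0.02, -0.17], [-0.09, 1.16]]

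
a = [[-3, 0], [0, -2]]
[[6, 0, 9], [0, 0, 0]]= a @ [[-2, 0, -3], [0, 0, 0]]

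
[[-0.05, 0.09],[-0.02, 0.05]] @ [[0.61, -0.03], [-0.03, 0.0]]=[[-0.03, 0.00], [-0.01, 0.00]]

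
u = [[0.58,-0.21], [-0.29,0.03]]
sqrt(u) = [[(0.72+0.03j), -0.23+0.07j],[-0.32+0.10j, 0.11+0.22j]]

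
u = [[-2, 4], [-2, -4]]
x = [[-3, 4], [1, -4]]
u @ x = [[10, -24], [2, 8]]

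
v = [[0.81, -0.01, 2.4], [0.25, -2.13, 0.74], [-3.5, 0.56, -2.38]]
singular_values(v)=[4.87, 2.04, 1.39]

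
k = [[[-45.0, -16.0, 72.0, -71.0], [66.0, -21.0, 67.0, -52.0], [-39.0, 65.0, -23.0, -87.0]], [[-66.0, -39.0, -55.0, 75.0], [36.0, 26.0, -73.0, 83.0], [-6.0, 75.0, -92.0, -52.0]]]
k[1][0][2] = -55.0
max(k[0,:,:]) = 72.0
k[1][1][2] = -73.0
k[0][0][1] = -16.0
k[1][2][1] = 75.0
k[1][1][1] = 26.0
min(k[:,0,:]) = -71.0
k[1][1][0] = 36.0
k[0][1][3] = -52.0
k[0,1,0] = 66.0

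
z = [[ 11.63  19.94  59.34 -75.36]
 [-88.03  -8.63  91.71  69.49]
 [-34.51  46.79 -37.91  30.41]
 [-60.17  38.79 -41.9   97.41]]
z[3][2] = -41.9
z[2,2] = -37.91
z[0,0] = 11.63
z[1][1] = -8.63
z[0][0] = 11.63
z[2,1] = 46.79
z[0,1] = 19.94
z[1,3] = 69.49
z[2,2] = -37.91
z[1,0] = -88.03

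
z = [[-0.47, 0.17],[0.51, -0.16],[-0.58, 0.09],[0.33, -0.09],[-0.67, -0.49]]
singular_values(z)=[1.18, 0.55]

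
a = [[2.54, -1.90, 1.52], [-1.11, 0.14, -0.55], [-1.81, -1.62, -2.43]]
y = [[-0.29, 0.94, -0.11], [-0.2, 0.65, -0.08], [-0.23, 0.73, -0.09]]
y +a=[[2.25, -0.96, 1.41], [-1.31, 0.79, -0.63], [-2.04, -0.89, -2.52]]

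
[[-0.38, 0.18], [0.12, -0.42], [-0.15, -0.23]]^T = [[-0.38, 0.12, -0.15], [0.18, -0.42, -0.23]]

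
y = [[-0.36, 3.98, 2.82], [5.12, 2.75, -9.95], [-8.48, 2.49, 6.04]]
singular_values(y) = [15.05, 5.71, 3.49]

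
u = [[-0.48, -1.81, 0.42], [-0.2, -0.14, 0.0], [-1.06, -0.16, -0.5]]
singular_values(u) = [1.97, 1.13, 0.04]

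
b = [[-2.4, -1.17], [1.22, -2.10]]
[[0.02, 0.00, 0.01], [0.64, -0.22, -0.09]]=b @ [[0.11,-0.04,-0.02], [-0.24,0.08,0.03]]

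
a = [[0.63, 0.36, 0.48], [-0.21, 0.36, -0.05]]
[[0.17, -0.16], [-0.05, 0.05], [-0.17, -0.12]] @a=[[0.14, 0.00, 0.09], [-0.04, 0.00, -0.03], [-0.08, -0.10, -0.08]]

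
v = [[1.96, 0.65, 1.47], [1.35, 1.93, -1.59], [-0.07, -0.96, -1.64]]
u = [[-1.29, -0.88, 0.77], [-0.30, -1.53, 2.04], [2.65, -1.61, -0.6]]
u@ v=[[-3.77,-3.28,-1.76], [-2.80,-5.11,-1.35], [3.06,-0.81,7.44]]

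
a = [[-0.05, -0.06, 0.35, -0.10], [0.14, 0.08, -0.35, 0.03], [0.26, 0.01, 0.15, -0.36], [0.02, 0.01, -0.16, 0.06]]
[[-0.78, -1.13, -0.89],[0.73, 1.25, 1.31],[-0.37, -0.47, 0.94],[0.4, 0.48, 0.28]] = a @ [[-0.11, 2.75, 2.20], [-3.04, 3.79, 5.41], [-2.85, -1.37, -1.75], [-0.33, 2.82, -1.61]]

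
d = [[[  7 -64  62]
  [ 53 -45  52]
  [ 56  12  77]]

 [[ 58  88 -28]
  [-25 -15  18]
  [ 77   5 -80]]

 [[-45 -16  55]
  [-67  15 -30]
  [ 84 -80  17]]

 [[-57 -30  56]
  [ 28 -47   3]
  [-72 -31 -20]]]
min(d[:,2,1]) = -80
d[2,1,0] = -67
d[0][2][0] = 56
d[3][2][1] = -31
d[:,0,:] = [[7, -64, 62], [58, 88, -28], [-45, -16, 55], [-57, -30, 56]]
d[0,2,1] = 12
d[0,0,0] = 7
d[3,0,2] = 56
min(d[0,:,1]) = -64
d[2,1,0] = -67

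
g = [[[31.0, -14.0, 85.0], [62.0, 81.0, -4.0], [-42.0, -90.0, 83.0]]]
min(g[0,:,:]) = -90.0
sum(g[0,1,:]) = 139.0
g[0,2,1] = -90.0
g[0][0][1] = -14.0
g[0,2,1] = -90.0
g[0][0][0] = 31.0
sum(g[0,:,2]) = 164.0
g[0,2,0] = -42.0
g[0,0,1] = -14.0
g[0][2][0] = -42.0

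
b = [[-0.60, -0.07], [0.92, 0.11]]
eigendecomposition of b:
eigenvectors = [[-0.55, 0.12], [0.84, -0.99]]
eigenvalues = [-0.49, 0.0]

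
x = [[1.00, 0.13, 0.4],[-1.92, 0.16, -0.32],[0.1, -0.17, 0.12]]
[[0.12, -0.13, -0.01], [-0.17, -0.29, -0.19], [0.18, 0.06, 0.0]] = x @ [[-0.08, 0.20, 0.14], [-0.62, -0.66, -0.15], [0.71, -0.61, -0.32]]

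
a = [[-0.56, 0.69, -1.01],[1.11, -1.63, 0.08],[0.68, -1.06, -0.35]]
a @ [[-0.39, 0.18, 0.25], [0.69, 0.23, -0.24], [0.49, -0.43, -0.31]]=[[0.2,0.49,0.01],  [-1.52,-0.21,0.64],  [-1.17,0.03,0.53]]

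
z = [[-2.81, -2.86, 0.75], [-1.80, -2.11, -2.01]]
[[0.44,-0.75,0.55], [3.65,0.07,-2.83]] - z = [[3.25,  2.11,  -0.2], [5.45,  2.18,  -0.82]]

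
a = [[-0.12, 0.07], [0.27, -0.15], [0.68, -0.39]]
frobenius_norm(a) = 0.85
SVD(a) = [[-0.16, -0.30], [0.36, -0.9], [0.92, 0.3]] @ diag([0.8539221726552666, 0.004113763205289423]) @ [[0.87,-0.50], [-0.50,-0.87]]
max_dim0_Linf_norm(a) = 0.68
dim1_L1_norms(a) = [0.19, 0.42, 1.07]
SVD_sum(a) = [[-0.12,0.07], [0.27,-0.15], [0.68,-0.39]] + [[0.00,0.0], [0.0,0.00], [-0.00,-0.00]]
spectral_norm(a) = 0.85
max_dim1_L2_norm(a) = 0.78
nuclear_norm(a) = 0.86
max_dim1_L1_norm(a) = 1.07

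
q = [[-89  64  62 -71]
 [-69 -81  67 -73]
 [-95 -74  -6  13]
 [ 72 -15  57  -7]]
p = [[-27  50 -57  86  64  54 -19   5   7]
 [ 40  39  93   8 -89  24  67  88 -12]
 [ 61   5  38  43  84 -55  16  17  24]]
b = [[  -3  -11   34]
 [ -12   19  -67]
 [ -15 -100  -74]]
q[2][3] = 13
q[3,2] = 57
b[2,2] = -74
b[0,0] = -3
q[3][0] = 72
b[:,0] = [-3, -12, -15]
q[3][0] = 72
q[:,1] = [64, -81, -74, -15]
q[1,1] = -81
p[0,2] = -57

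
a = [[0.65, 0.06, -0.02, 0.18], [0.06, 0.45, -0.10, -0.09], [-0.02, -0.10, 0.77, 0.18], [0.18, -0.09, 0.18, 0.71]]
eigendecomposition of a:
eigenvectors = [[0.29, 0.74, 0.45, -0.4], [-0.20, 0.25, -0.77, -0.56], [0.64, -0.55, 0.04, -0.53], [0.68, 0.28, -0.46, 0.5]]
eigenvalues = [0.98, 0.75, 0.37, 0.48]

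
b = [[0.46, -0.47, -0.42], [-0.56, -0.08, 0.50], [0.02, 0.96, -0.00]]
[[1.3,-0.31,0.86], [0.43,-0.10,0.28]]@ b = [[0.79, 0.24, -0.70], [0.26, 0.07, -0.23]]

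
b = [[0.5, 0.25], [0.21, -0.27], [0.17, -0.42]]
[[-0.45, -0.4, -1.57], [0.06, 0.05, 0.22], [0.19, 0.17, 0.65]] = b @[[-0.57, -0.51, -1.97], [-0.68, -0.60, -2.34]]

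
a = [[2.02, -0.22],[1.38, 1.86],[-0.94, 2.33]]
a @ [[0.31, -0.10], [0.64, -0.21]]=[[0.49,-0.16], [1.62,-0.53], [1.20,-0.40]]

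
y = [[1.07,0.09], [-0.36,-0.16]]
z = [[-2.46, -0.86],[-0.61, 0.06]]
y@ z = [[-2.69, -0.91], [0.98, 0.30]]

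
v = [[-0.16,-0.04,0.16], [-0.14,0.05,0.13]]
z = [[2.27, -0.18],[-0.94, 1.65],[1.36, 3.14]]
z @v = [[-0.34, -0.10, 0.34], [-0.08, 0.12, 0.06], [-0.66, 0.10, 0.63]]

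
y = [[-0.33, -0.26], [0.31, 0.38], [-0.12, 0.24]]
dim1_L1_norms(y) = [0.59, 0.69, 0.36]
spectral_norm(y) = 0.65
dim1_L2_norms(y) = [0.42, 0.49, 0.27]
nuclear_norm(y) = 0.91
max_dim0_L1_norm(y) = 0.88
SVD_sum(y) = [[-0.27,-0.31], [0.32,0.37], [0.07,0.08]] + [[-0.06,0.05], [-0.01,0.01], [-0.19,0.16]]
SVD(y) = [[-0.64, -0.3], [0.76, -0.06], [0.16, -0.95]] @ diag([0.6489167075994767, 0.2605899203696398]) @ [[0.65, 0.76], [0.76, -0.65]]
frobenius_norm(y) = 0.70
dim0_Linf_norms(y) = [0.33, 0.38]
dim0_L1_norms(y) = [0.76, 0.88]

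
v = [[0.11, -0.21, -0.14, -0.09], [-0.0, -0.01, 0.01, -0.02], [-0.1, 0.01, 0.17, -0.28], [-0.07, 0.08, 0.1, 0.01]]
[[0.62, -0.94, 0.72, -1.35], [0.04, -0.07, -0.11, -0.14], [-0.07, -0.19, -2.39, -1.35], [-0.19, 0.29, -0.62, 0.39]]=v@[[0.40, 0.57, 4.38, 0.22], [-4.26, 5.42, -2.38, 4.43], [1.66, -1.03, -1.82, 0.01], [0.98, 0.05, 5.77, 4.89]]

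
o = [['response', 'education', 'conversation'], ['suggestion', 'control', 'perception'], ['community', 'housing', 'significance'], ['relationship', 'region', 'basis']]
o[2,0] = 'community'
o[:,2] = ['conversation', 'perception', 'significance', 'basis']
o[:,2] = ['conversation', 'perception', 'significance', 'basis']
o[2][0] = 'community'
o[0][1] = 'education'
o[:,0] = ['response', 'suggestion', 'community', 'relationship']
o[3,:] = ['relationship', 'region', 'basis']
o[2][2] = 'significance'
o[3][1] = 'region'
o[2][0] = 'community'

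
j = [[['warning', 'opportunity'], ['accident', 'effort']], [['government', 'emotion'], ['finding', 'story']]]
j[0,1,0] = 'accident'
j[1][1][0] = 'finding'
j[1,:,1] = ['emotion', 'story']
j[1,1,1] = 'story'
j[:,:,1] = [['opportunity', 'effort'], ['emotion', 'story']]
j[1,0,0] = 'government'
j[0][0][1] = 'opportunity'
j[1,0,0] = 'government'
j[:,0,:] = [['warning', 'opportunity'], ['government', 'emotion']]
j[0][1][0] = 'accident'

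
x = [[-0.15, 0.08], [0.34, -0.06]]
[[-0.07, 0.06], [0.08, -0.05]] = x @[[0.13, -0.01], [-0.62, 0.75]]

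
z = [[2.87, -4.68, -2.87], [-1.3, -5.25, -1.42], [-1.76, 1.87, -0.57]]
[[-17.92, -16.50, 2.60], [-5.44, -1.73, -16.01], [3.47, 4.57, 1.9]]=z @ [[-2.09, -2.84, 3.07], [0.77, 0.44, 3.05], [2.9, 2.19, -2.81]]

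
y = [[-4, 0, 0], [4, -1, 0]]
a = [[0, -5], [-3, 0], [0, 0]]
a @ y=[[-20, 5, 0], [12, 0, 0], [0, 0, 0]]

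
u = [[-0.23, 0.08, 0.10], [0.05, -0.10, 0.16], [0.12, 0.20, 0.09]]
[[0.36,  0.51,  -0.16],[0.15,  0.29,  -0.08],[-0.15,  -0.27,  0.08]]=u @ [[-1.25, -1.82, 0.57], [-0.45, -1.04, 0.30], [1.05, 1.71, -0.52]]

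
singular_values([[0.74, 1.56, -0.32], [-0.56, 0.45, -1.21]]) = [1.84, 1.29]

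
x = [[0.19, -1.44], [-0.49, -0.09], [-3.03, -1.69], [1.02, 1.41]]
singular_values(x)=[3.91, 1.46]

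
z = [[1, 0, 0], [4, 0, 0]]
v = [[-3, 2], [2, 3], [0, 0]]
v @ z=[[5, 0, 0], [14, 0, 0], [0, 0, 0]]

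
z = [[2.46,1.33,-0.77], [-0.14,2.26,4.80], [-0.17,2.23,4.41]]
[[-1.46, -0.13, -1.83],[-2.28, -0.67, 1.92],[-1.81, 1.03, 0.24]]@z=[[-3.26, -6.32, -7.57], [-5.84, -0.26, 7.01], [-4.64, 0.46, 7.4]]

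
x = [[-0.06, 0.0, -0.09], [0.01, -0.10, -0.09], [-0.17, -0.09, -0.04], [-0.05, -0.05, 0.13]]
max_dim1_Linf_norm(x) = 0.17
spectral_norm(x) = 0.22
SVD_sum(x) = [[-0.06,-0.04,-0.04],[-0.06,-0.04,-0.04],[-0.14,-0.10,-0.08],[-0.00,-0.00,-0.00]] + [[0.02,  0.01,  -0.05], [0.03,  0.01,  -0.06], [-0.02,  -0.01,  0.05], [-0.06,  -0.02,  0.13]] + [[-0.02,0.03,-0.0], [0.04,-0.07,0.01], [-0.01,0.02,-0.00], [0.02,-0.02,0.00]]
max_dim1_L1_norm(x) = 0.3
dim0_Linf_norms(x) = [0.17, 0.1, 0.13]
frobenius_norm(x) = 0.30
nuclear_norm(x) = 0.50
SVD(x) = [[-0.38, -0.31, 0.42], [-0.38, -0.39, -0.83], [-0.85, 0.29, 0.19], [-0.02, 0.82, -0.3]] @ diag([0.22311081795012863, 0.1769800739454902, 0.0964345184043214]) @ [[0.73, 0.52, 0.44], [-0.43, -0.16, 0.89], [-0.53, 0.84, -0.10]]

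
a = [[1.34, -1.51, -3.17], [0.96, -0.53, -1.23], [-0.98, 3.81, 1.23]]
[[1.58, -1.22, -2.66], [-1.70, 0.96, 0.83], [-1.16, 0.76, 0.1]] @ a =[[3.55, -11.87, -6.78],[-2.17, 5.22, 5.23],[-0.92, 1.73, 2.87]]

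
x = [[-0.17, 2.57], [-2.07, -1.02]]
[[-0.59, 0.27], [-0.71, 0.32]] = x@[[0.44, -0.2], [-0.20, 0.09]]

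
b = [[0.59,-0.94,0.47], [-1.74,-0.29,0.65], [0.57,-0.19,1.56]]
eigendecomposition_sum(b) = [[-0.44, -0.41, 0.17], [-0.84, -0.78, 0.32], [0.03, 0.03, -0.01]] + [[0.73, -0.37, 0.43],[-0.06, 0.03, -0.03],[1.76, -0.89, 1.04]] + [[0.30, -0.16, -0.13], [-0.84, 0.46, 0.36], [-1.23, 0.67, 0.53]]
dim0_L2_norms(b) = [1.92, 1.0, 1.75]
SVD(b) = [[-0.42, -0.31, -0.85], [0.76, -0.64, -0.15], [-0.5, -0.71, 0.5]] @ diag([1.9321254190321882, 1.845078667757953, 0.8024811991032734]) @ [[-0.96,  0.14,  -0.25], [0.28,  0.33,  -0.9], [0.04,  0.93,  0.36]]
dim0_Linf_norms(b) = [1.74, 0.94, 1.56]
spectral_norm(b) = 1.93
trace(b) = 1.86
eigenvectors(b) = [[0.47,0.38,-0.2], [0.88,-0.03,0.55], [-0.03,0.92,0.81]]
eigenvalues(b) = [-1.23, 1.8, 1.29]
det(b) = -2.86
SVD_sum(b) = [[0.78, -0.11, 0.20], [-1.4, 0.21, -0.37], [0.92, -0.14, 0.24]] + [[-0.16, -0.19, 0.51], [-0.33, -0.39, 1.06], [-0.37, -0.43, 1.18]] + [[-0.03, -0.64, -0.24], [-0.01, -0.11, -0.04], [0.02, 0.38, 0.14]]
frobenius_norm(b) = 2.79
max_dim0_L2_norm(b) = 1.92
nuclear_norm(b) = 4.58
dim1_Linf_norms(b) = [0.94, 1.74, 1.56]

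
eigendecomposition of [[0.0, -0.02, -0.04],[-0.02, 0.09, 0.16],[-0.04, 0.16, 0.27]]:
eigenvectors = [[-0.12, 0.80, -0.59], [0.50, -0.46, -0.73], [0.86, 0.38, 0.34]]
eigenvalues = [0.37, -0.01, -0.0]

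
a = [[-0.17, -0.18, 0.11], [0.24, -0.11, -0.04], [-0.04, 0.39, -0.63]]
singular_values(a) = [0.77, 0.3, 0.14]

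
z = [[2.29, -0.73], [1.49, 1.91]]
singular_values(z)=[2.8, 1.95]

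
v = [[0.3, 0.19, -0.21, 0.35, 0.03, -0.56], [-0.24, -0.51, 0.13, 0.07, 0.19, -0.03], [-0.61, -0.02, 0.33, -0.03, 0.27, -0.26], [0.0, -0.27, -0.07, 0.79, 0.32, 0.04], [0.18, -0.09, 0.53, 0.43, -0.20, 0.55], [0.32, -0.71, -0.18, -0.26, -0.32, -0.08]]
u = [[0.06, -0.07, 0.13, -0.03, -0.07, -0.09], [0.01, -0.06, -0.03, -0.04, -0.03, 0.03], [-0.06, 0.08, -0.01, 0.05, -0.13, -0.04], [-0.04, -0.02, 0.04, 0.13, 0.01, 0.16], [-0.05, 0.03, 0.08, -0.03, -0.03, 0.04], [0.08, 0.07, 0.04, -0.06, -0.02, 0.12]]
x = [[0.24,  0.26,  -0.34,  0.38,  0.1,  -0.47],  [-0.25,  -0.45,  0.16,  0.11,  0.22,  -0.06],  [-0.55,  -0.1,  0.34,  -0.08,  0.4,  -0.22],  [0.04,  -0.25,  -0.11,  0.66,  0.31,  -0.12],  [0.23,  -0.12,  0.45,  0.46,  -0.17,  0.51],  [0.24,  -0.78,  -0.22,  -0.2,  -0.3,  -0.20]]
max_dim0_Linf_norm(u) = 0.16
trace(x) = 0.42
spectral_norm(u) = 0.25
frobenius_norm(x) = 1.97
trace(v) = 0.63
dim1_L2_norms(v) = [0.78, 0.61, 0.79, 0.9, 0.92, 0.9]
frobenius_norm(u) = 0.41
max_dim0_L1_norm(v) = 1.93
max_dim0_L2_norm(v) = 1.0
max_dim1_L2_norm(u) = 0.21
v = x + u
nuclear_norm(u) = 0.94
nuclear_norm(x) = 4.14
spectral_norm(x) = 0.99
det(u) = -0.00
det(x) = 0.00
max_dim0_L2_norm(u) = 0.23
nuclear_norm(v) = 4.39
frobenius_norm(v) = 2.02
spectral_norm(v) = 1.09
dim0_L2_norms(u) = [0.13, 0.15, 0.17, 0.16, 0.16, 0.23]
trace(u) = 0.21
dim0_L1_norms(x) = [1.55, 1.96, 1.62, 1.89, 1.5, 1.58]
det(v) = -0.02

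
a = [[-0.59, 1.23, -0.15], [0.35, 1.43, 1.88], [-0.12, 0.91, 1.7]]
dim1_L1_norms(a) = [1.97, 3.66, 2.73]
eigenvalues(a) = [-0.92, 0.56, 2.9]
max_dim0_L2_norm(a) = 2.54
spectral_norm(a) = 3.10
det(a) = -1.51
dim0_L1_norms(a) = [1.06, 3.57, 3.73]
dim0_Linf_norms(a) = [0.59, 1.43, 1.88]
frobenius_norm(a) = 3.36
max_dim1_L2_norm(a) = 2.39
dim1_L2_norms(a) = [1.37, 2.39, 1.93]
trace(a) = 2.54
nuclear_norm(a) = 4.74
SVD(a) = [[-0.20,-0.98,-0.05], [-0.76,0.13,0.63], [-0.61,0.16,-0.77]] @ diag([3.098677297115173, 1.250871841981403, 0.38899697078648365]) @ [[-0.02, -0.61, -0.79], [0.48, -0.7, 0.53], [0.88, 0.37, -0.31]]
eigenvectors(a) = [[-0.96, 0.69, 0.25], [0.25, 0.6, 0.78], [-0.13, -0.41, 0.57]]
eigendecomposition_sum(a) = [[-0.73, 0.55, -0.43], [0.19, -0.14, 0.11], [-0.10, 0.07, -0.06]] + [[0.12, 0.25, -0.39], [0.10, 0.21, -0.34], [-0.07, -0.15, 0.23]] + [[0.02, 0.44, 0.68], [0.06, 1.36, 2.11], [0.05, 0.98, 1.53]]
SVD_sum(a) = [[0.02, 0.38, 0.49], [0.06, 1.45, 1.87], [0.05, 1.16, 1.5]] + [[-0.59, 0.86, -0.65],[0.08, -0.11, 0.08],[0.10, -0.14, 0.11]] + [[-0.02, -0.01, 0.01],[0.22, 0.09, -0.08],[-0.26, -0.11, 0.09]]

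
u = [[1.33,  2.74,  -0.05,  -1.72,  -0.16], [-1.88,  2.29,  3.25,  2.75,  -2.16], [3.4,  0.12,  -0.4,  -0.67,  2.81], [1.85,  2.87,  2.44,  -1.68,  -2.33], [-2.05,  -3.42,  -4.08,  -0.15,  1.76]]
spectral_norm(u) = 8.75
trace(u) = 3.30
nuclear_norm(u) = 19.53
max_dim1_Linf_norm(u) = 4.08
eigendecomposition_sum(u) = [[0.81+0.00j, (1.71-0j), (1.42+0j), 0.37+0.00j, (-0.23-0j)],[(1.82+0j), (3.85-0j), 3.21+0.00j, (0.84+0j), (-0.52-0j)],[(-0.62-0j), (-1.32+0j), -1.10-0.00j, -0.29-0.00j, (0.18+0j)],[1.48+0.00j, 3.12-0.00j, (2.6+0j), (0.68+0j), -0.42-0.00j],[-1.85-0.00j, -3.92+0.00j, -3.26-0.00j, -0.85-0.00j, (0.52+0j)]] + [[0.00+1.46j, 0.50+0.43j, -0.68+0.29j, -0.17-0.62j, (0.59+0.48j)],[(-1.82-0.76j), -0.80+0.40j, (-0-1j), 0.86+0.11j, -0.90+0.49j],[(2.24+0.25j), (0.75-0.69j), (0.32+1.09j), (-0.98+0.15j), 0.83-0.82j],[-0.19-0.15j, -0.11+0.02j, (0.03-0.12j), 0.10+0.04j, (-0.12+0.03j)],[(0.04+0.87j), 0.31+0.24j, (-0.4+0.18j), (-0.12-0.36j), 0.36+0.27j]] + [[-1.46j, (0.5-0.43j), (-0.68-0.29j), -0.17+0.62j, 0.59-0.48j],[-1.82+0.76j, (-0.8-0.4j), -0.00+1.00j, 0.86-0.11j, -0.90-0.49j],[(2.24-0.25j), (0.75+0.69j), (0.32-1.09j), -0.98-0.15j, (0.83+0.82j)],[(-0.19+0.15j), (-0.11-0.02j), 0.03+0.12j, (0.1-0.04j), -0.12-0.03j],[(0.04-0.87j), (0.31-0.24j), -0.40-0.18j, (-0.12+0.36j), (0.36-0.27j)]] + [[(0.81+0j), (-0.38-0j), -0.51+0.00j, (-2.71-0j), (-2.01-0j)], [(-0.05-0j), 0.02+0.00j, 0.03-0.00j, (0.16+0j), 0.12+0.00j], [-0.78-0.00j, 0.37+0.00j, (0.49-0j), (2.6+0j), 1.93+0.00j], [(1.1+0j), -0.52-0.00j, (-0.69+0j), (-3.68-0j), (-2.73-0j)], [-0.54-0.00j, (0.26+0j), (0.34-0j), 1.82+0.00j, 1.35+0.00j]] + [[-0.30-0.00j, 0.40+0.00j, 0.39-0.00j, (0.96+0j), 0.90+0.00j], [-0.01-0.00j, 0.01+0.00j, 0.01-0.00j, (0.03+0j), 0.03+0.00j], [0.32+0.00j, -0.43-0.00j, (-0.42+0j), (-1.02-0j), (-0.96-0j)], [(-0.35-0j), (0.48+0j), (0.47-0j), 1.13+0.00j, (1.06+0j)], [(0.27+0j), (-0.37-0j), -0.37+0.00j, -0.89-0.00j, -0.83-0.00j]]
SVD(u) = [[-0.22, 0.39, 0.4, 0.79, -0.15], [-0.48, -0.58, -0.35, 0.41, 0.39], [0.1, 0.64, -0.66, 0.12, 0.35], [-0.52, 0.28, 0.42, -0.39, 0.56], [0.66, -0.16, 0.31, 0.23, 0.62]] @ diag([8.752225075006987, 6.123843102931617, 2.952700976186113, 1.6165311753445952, 0.08176668921055819]) @ [[-0.16, -0.62, -0.64, -0.03, 0.43], [0.76, 0.19, -0.13, -0.51, 0.34], [-0.31, 0.13, -0.38, -0.67, -0.54], [-0.31, 0.75, -0.40, 0.19, 0.4], [0.46, 0.05, -0.52, 0.51, -0.50]]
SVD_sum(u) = [[0.3,1.19,1.21,0.05,-0.81], [0.66,2.61,2.66,0.11,-1.78], [-0.14,-0.53,-0.54,-0.02,0.36], [0.73,2.85,2.91,0.12,-1.95], [-0.92,-3.62,-3.69,-0.15,2.47]] + [[1.79, 0.45, -0.31, -1.21, 0.79],[-2.68, -0.68, 0.46, 1.81, -1.19],[2.98, 0.75, -0.52, -2.01, 1.32],[1.29, 0.33, -0.22, -0.87, 0.57],[-0.76, -0.19, 0.13, 0.51, -0.34]] + [[-0.37, 0.15, -0.46, -0.79, -0.65], [0.32, -0.13, 0.40, 0.7, 0.57], [0.60, -0.25, 0.75, 1.31, 1.07], [-0.38, 0.16, -0.48, -0.83, -0.68], [-0.28, 0.11, -0.35, -0.61, -0.50]] + [[-0.39, 0.95, -0.51, 0.24, 0.50], [-0.20, 0.49, -0.26, 0.12, 0.26], [-0.06, 0.14, -0.08, 0.04, 0.08], [0.19, -0.47, 0.25, -0.12, -0.25], [-0.11, 0.27, -0.14, 0.07, 0.14]] + [[-0.01,-0.00,0.01,-0.01,0.01], [0.01,0.00,-0.02,0.02,-0.02], [0.01,0.00,-0.02,0.01,-0.01], [0.02,0.0,-0.02,0.02,-0.02], [0.02,0.00,-0.03,0.03,-0.03]]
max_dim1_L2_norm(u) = 5.97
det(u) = 20.92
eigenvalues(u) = [(4.77+0j), (-0.02+3.27j), (-0.02-3.27j), (-1.02+0j), (-0.41+0j)]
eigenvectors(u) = [[0.26+0.00j, (-0.05-0.42j), -0.05+0.42j, -0.49+0.00j, -0.48+0.00j], [0.58+0.00j, 0.55+0.16j, 0.55-0.16j, (0.03+0j), (-0.02+0j)], [(-0.2+0j), (-0.65+0j), -0.65-0.00j, 0.47+0.00j, 0.51+0.00j], [(0.47+0j), (0.06+0.04j), (0.06-0.04j), (-0.66+0j), (-0.56+0j)], [(-0.59+0j), -0.04-0.25j, (-0.04+0.25j), (0.33+0j), (0.44+0j)]]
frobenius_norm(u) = 11.20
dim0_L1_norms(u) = [10.51, 11.44, 10.22, 6.97, 9.22]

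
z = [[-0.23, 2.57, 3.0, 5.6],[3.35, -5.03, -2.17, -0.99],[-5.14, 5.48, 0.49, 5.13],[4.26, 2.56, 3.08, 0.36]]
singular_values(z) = [12.07, 6.62, 3.95, 1.21]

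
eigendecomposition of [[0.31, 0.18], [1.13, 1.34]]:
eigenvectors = [[-0.73, -0.15], [0.69, -0.99]]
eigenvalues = [0.14, 1.51]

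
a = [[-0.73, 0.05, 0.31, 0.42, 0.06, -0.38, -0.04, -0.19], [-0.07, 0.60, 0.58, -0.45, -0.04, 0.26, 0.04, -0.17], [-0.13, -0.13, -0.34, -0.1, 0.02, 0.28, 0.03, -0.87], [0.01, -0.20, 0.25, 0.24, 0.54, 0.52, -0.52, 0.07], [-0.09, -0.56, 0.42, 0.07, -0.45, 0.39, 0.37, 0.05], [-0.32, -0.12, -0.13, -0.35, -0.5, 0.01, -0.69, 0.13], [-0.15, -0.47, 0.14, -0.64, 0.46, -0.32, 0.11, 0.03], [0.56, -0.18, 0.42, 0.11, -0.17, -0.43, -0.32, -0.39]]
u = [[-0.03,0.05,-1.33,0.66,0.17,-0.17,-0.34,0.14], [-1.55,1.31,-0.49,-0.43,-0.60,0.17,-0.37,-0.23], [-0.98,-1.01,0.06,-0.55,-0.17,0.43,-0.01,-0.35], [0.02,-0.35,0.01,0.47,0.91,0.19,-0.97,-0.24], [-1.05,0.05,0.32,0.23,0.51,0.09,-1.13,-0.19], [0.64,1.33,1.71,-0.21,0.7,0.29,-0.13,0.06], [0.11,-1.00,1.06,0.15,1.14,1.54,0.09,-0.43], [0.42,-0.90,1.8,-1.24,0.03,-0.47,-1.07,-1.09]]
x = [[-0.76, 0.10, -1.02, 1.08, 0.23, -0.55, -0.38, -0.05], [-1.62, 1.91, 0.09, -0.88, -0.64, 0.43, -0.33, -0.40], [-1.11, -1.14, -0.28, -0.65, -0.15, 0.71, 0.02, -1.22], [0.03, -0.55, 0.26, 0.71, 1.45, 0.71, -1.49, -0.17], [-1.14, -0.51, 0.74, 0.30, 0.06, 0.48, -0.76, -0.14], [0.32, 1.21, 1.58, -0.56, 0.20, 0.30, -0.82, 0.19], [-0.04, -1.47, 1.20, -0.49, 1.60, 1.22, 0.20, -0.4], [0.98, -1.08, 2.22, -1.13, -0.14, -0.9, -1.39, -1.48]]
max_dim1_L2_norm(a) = 1.0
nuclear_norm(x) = 16.97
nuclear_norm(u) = 13.54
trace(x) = 0.66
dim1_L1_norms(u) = [2.89, 5.15, 3.56, 3.16, 3.57, 5.07, 5.52, 7.02]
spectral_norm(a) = 1.01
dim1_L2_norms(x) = [1.82, 2.81, 2.25, 2.39, 1.74, 2.28, 2.84, 3.64]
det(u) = 0.02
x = a + u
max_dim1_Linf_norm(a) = 0.87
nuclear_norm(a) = 7.99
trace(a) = -0.95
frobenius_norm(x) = 7.18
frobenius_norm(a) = 2.83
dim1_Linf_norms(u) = [1.33, 1.55, 1.01, 0.97, 1.13, 1.71, 1.54, 1.8]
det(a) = 0.99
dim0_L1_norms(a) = [2.06, 2.31, 2.59, 2.38, 2.24, 2.59, 2.12, 1.9]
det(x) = -8.45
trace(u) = 1.61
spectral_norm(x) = 4.45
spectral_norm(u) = 3.75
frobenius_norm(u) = 5.94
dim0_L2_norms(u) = [2.25, 2.54, 3.07, 1.67, 1.82, 1.72, 1.91, 1.29]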